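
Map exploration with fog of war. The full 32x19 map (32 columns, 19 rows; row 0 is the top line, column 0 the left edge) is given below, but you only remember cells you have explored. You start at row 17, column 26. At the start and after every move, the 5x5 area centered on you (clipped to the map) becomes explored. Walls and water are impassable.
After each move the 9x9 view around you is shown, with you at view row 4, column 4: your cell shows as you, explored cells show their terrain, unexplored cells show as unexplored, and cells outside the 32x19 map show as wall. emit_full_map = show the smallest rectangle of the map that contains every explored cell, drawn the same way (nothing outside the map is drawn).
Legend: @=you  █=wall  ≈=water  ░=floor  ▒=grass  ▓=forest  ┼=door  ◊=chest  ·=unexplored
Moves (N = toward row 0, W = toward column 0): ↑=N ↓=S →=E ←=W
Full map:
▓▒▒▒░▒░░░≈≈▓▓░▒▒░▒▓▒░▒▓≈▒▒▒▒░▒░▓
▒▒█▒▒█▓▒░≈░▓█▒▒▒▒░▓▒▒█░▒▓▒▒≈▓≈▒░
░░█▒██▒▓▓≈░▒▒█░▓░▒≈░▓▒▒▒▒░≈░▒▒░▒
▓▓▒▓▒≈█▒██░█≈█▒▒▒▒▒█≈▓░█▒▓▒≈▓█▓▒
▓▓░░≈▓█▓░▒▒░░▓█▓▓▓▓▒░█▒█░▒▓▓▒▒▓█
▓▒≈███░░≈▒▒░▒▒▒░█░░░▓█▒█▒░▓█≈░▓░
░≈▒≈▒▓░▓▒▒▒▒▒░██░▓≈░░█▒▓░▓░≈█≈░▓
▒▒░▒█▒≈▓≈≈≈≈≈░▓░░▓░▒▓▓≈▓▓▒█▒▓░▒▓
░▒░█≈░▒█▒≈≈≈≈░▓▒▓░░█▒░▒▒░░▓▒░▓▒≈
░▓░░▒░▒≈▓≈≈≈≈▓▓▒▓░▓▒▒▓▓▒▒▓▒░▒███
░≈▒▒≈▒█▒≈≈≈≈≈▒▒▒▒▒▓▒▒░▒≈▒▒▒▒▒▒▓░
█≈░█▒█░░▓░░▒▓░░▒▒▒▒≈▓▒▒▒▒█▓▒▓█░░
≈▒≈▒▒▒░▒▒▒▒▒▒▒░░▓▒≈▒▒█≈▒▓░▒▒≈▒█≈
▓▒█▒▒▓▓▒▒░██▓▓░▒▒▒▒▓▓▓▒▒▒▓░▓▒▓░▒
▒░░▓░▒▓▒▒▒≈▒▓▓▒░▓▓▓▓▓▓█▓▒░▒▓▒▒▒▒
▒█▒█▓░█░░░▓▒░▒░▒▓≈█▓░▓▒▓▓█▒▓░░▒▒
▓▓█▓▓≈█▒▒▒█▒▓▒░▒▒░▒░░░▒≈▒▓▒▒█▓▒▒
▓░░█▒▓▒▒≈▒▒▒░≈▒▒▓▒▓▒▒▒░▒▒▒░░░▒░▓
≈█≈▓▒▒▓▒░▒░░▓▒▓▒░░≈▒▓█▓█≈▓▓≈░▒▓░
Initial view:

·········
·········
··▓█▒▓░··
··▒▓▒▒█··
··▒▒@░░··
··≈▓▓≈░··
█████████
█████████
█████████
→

·········
·········
·▓█▒▓░░··
·▒▓▒▒█▓··
·▒▒░@░▒··
·≈▓▓≈░▒··
█████████
█████████
█████████

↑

·········
·········
··░▒▓▒▒··
·▓█▒▓░░··
·▒▓▒@█▓··
·▒▒░░░▒··
·≈▓▓≈░▒··
█████████
█████████

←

·········
·········
··▒░▒▓▒▒·
··▓█▒▓░░·
··▒▓@▒█▓·
··▒▒░░░▒·
··≈▓▓≈░▒·
█████████
█████████

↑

·········
·········
··▒▓░▓▒··
··▒░▒▓▒▒·
··▓█@▓░░·
··▒▓▒▒█▓·
··▒▒░░░▒·
··≈▓▓≈░▒·
█████████

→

·········
·········
·▒▓░▓▒▓··
·▒░▒▓▒▒··
·▓█▒@░░··
·▒▓▒▒█▓··
·▒▒░░░▒··
·≈▓▓≈░▒··
█████████

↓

·········
·▒▓░▓▒▓··
·▒░▒▓▒▒··
·▓█▒▓░░··
·▒▓▒@█▓··
·▒▒░░░▒··
·≈▓▓≈░▒··
█████████
█████████

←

·········
··▒▓░▓▒▓·
··▒░▒▓▒▒·
··▓█▒▓░░·
··▒▓@▒█▓·
··▒▒░░░▒·
··≈▓▓≈░▒·
█████████
█████████

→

·········
·▒▓░▓▒▓··
·▒░▒▓▒▒··
·▓█▒▓░░··
·▒▓▒@█▓··
·▒▒░░░▒··
·≈▓▓≈░▒··
█████████
█████████

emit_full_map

▒▓░▓▒▓
▒░▒▓▒▒
▓█▒▓░░
▒▓▒@█▓
▒▒░░░▒
≈▓▓≈░▒

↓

·▒▓░▓▒▓··
·▒░▒▓▒▒··
·▓█▒▓░░··
·▒▓▒▒█▓··
·▒▒░@░▒··
·≈▓▓≈░▒··
█████████
█████████
█████████

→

▒▓░▓▒▓··█
▒░▒▓▒▒··█
▓█▒▓░░▒·█
▒▓▒▒█▓▒·█
▒▒░░@▒░·█
≈▓▓≈░▒▓·█
█████████
█████████
█████████

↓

▒░▒▓▒▒··█
▓█▒▓░░▒·█
▒▓▒▒█▓▒·█
▒▒░░░▒░·█
≈▓▓≈@▒▓·█
█████████
█████████
█████████
█████████

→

░▒▓▒▒··██
█▒▓░░▒·██
▓▒▒█▓▒▒██
▒░░░▒░▓██
▓▓≈░@▓░██
█████████
█████████
█████████
█████████

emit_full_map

▒▓░▓▒▓··
▒░▒▓▒▒··
▓█▒▓░░▒·
▒▓▒▒█▓▒▒
▒▒░░░▒░▓
≈▓▓≈░@▓░

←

▒░▒▓▒▒··█
▓█▒▓░░▒·█
▒▓▒▒█▓▒▒█
▒▒░░░▒░▓█
≈▓▓≈@▒▓░█
█████████
█████████
█████████
█████████

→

░▒▓▒▒··██
█▒▓░░▒·██
▓▒▒█▓▒▒██
▒░░░▒░▓██
▓▓≈░@▓░██
█████████
█████████
█████████
█████████

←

▒░▒▓▒▒··█
▓█▒▓░░▒·█
▒▓▒▒█▓▒▒█
▒▒░░░▒░▓█
≈▓▓≈@▒▓░█
█████████
█████████
█████████
█████████


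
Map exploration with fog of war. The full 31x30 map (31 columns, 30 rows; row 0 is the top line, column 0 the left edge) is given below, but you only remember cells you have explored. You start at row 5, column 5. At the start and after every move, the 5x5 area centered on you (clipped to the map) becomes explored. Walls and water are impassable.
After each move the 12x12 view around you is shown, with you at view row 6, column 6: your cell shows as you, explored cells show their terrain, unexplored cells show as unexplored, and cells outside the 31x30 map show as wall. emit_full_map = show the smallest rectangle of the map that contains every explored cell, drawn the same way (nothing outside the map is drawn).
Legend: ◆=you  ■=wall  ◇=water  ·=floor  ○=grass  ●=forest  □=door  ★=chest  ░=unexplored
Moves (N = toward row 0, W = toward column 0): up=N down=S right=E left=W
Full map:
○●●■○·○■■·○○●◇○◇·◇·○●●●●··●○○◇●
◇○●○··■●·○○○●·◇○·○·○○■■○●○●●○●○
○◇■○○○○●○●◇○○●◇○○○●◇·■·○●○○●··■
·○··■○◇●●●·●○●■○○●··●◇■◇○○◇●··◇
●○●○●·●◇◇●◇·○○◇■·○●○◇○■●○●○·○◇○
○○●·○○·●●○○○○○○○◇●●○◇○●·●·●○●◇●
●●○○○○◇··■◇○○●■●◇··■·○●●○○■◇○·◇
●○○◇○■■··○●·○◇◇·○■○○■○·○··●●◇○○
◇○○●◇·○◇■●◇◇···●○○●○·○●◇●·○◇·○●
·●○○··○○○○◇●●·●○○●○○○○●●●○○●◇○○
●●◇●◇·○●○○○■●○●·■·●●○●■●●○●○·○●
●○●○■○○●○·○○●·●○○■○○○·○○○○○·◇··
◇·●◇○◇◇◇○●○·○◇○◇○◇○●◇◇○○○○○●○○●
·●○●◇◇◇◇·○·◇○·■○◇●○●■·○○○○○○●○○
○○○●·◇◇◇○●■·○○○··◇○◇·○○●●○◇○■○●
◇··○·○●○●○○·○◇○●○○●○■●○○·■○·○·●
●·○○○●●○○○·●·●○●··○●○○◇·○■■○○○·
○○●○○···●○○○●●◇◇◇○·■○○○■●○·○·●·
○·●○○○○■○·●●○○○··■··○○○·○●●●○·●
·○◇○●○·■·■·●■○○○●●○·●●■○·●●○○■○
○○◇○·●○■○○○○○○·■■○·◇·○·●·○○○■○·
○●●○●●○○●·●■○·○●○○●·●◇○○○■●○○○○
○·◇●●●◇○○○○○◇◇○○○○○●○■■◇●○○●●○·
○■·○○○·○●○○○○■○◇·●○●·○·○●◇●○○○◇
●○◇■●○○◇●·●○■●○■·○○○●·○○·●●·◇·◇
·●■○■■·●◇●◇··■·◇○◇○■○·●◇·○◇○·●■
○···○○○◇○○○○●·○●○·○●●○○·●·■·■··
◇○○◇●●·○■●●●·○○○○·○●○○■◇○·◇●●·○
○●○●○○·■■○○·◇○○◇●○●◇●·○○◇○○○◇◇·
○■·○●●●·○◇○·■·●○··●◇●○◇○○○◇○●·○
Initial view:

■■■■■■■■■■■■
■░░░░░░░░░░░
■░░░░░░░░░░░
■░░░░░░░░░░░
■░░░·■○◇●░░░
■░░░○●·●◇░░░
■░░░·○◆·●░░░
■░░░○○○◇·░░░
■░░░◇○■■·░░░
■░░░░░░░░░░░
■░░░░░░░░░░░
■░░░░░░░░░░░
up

■■■■■■■■■■■■
■■■■■■■■■■■■
■░░░░░░░░░░░
■░░░░░░░░░░░
■░░░○○○○●░░░
■░░░·■○◇●░░░
■░░░○●◆●◇░░░
■░░░·○○·●░░░
■░░░○○○◇·░░░
■░░░◇○■■·░░░
■░░░░░░░░░░░
■░░░░░░░░░░░

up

■■■■■■■■■■■■
■■■■■■■■■■■■
■■■■■■■■■■■■
■░░░░░░░░░░░
■░░░○··■●░░░
■░░░○○○○●░░░
■░░░·■◆◇●░░░
■░░░○●·●◇░░░
■░░░·○○·●░░░
■░░░○○○◇·░░░
■░░░◇○■■·░░░
■░░░░░░░░░░░

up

■■■■■■■■■■■■
■■■■■■■■■■■■
■■■■■■■■■■■■
■■■■■■■■■■■■
■░░░■○·○■░░░
■░░░○··■●░░░
■░░░○○◆○●░░░
■░░░·■○◇●░░░
■░░░○●·●◇░░░
■░░░·○○·●░░░
■░░░○○○◇·░░░
■░░░◇○■■·░░░

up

■■■■■■■■■■■■
■■■■■■■■■■■■
■■■■■■■■■■■■
■■■■■■■■■■■■
■■■■■■■■■■■■
■░░░■○·○■░░░
■░░░○·◆■●░░░
■░░░○○○○●░░░
■░░░·■○◇●░░░
■░░░○●·●◇░░░
■░░░·○○·●░░░
■░░░○○○◇·░░░

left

■■■■■■■■■■■■
■■■■■■■■■■■■
■■■■■■■■■■■■
■■■■■■■■■■■■
■■■■■■■■■■■■
■■░░●■○·○■░░
■■░░●○◆·■●░░
■■░░■○○○○●░░
■■░░··■○◇●░░
■■░░░○●·●◇░░
■■░░░·○○·●░░
■■░░░○○○◇·░░

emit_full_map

●■○·○■
●○◆·■●
■○○○○●
··■○◇●
░○●·●◇
░·○○·●
░○○○◇·
░◇○■■·

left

■■■■■■■■■■■■
■■■■■■■■■■■■
■■■■■■■■■■■■
■■■■■■■■■■■■
■■■■■■■■■■■■
■■■░●●■○·○■░
■■■░○●◆··■●░
■■■░◇■○○○○●░
■■■░○··■○◇●░
■■■░░░○●·●◇░
■■■░░░·○○·●░
■■■░░░○○○◇·░

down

■■■■■■■■■■■■
■■■■■■■■■■■■
■■■■■■■■■■■■
■■■■■■■■■■■■
■■■░●●■○·○■░
■■■░○●○··■●░
■■■░◇■◆○○○●░
■■■░○··■○◇●░
■■■░○●○●·●◇░
■■■░░░·○○·●░
■■■░░░○○○◇·░
■■■░░░◇○■■·░

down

■■■■■■■■■■■■
■■■■■■■■■■■■
■■■■■■■■■■■■
■■■░●●■○·○■░
■■■░○●○··■●░
■■■░◇■○○○○●░
■■■░○·◆■○◇●░
■■■░○●○●·●◇░
■■■░○●·○○·●░
■■■░░░○○○◇·░
■■■░░░◇○■■·░
■■■░░░░░░░░░

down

■■■■■■■■■■■■
■■■■■■■■■■■■
■■■░●●■○·○■░
■■■░○●○··■●░
■■■░◇■○○○○●░
■■■░○··■○◇●░
■■■░○●◆●·●◇░
■■■░○●·○○·●░
■■■░●○○○○◇·░
■■■░░░◇○■■·░
■■■░░░░░░░░░
■■■░░░░░░░░░

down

■■■■■■■■■■■■
■■■░●●■○·○■░
■■■░○●○··■●░
■■■░◇■○○○○●░
■■■░○··■○◇●░
■■■░○●○●·●◇░
■■■░○●◆○○·●░
■■■░●○○○○◇·░
■■■░○○◇○■■·░
■■■░░░░░░░░░
■■■░░░░░░░░░
■■■░░░░░░░░░

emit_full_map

●●■○·○■
○●○··■●
◇■○○○○●
○··■○◇●
○●○●·●◇
○●◆○○·●
●○○○○◇·
○○◇○■■·

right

■■■■■■■■■■■■
■■░●●■○·○■░░
■■░○●○··■●░░
■■░◇■○○○○●░░
■■░○··■○◇●░░
■■░○●○●·●◇░░
■■░○●·◆○·●░░
■■░●○○○○◇·░░
■■░○○◇○■■·░░
■■░░░░░░░░░░
■■░░░░░░░░░░
■■░░░░░░░░░░

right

■■■■■■■■■■■■
■░●●■○·○■░░░
■░○●○··■●░░░
■░◇■○○○○●░░░
■░○··■○◇●░░░
■░○●○●·●◇░░░
■░○●·○◆·●░░░
■░●○○○○◇·░░░
■░○○◇○■■·░░░
■░░░░░░░░░░░
■░░░░░░░░░░░
■░░░░░░░░░░░

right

■■■■■■■■■■■■
░●●■○·○■░░░░
░○●○··■●░░░░
░◇■○○○○●░░░░
░○··■○◇●●░░░
░○●○●·●◇◇░░░
░○●·○○◆●●░░░
░●○○○○◇··░░░
░○○◇○■■··░░░
░░░░░░░░░░░░
░░░░░░░░░░░░
░░░░░░░░░░░░

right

■■■■■■■■■■■■
●●■○·○■░░░░░
○●○··■●░░░░░
◇■○○○○●░░░░░
○··■○◇●●●░░░
○●○●·●◇◇●░░░
○●·○○·◆●○░░░
●○○○○◇··■░░░
○○◇○■■··○░░░
░░░░░░░░░░░░
░░░░░░░░░░░░
░░░░░░░░░░░░

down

●●■○·○■░░░░░
○●○··■●░░░░░
◇■○○○○●░░░░░
○··■○◇●●●░░░
○●○●·●◇◇●░░░
○●·○○·●●○░░░
●○○○○◇◆·■░░░
○○◇○■■··○░░░
░░░░·○◇■●░░░
░░░░░░░░░░░░
░░░░░░░░░░░░
░░░░░░░░░░░░

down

○●○··■●░░░░░
◇■○○○○●░░░░░
○··■○◇●●●░░░
○●○●·●◇◇●░░░
○●·○○·●●○░░░
●○○○○◇··■░░░
○○◇○■■◆·○░░░
░░░░·○◇■●░░░
░░░░·○○○○░░░
░░░░░░░░░░░░
░░░░░░░░░░░░
░░░░░░░░░░░░

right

●○··■●░░░░░░
■○○○○●░░░░░░
··■○◇●●●░░░░
●○●·●◇◇●░░░░
●·○○·●●○○░░░
○○○○◇··■◇░░░
○◇○■■·◆○●░░░
░░░·○◇■●◇░░░
░░░·○○○○◇░░░
░░░░░░░░░░░░
░░░░░░░░░░░░
░░░░░░░░░░░░

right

○··■●░░░░░░░
○○○○●░░░░░░░
·■○◇●●●░░░░░
○●·●◇◇●░░░░░
·○○·●●○○○░░░
○○○◇··■◇○░░░
◇○■■··◆●·░░░
░░·○◇■●◇◇░░░
░░·○○○○◇●░░░
░░░░░░░░░░░░
░░░░░░░░░░░░
░░░░░░░░░░░░

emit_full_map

●●■○·○■░░░░
○●○··■●░░░░
◇■○○○○●░░░░
○··■○◇●●●░░
○●○●·●◇◇●░░
○●·○○·●●○○○
●○○○○◇··■◇○
○○◇○■■··◆●·
░░░░·○◇■●◇◇
░░░░·○○○○◇●

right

··■●░░░░░░░░
○○○●░░░░░░░░
■○◇●●●░░░░░░
●·●◇◇●░░░░░░
○○·●●○○○○░░░
○○◇··■◇○○░░░
○■■··○◆·○░░░
░·○◇■●◇◇·░░░
░·○○○○◇●●░░░
░░░░░░░░░░░░
░░░░░░░░░░░░
░░░░░░░░░░░░

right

·■●░░░░░░░░░
○○●░░░░░░░░░
○◇●●●░░░░░░░
·●◇◇●░░░░░░░
○·●●○○○○○░░░
○◇··■◇○○●░░░
■■··○●◆○◇░░░
·○◇■●◇◇··░░░
·○○○○◇●●·░░░
░░░░░░░░░░░░
░░░░░░░░░░░░
░░░░░░░░░░░░

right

■●░░░░░░░░░░
○●░░░░░░░░░░
◇●●●░░░░░░░░
●◇◇●░░░░░░░░
·●●○○○○○○░░░
◇··■◇○○●■░░░
■··○●·◆◇◇░░░
○◇■●◇◇···░░░
○○○○◇●●·●░░░
░░░░░░░░░░░░
░░░░░░░░░░░░
░░░░░░░░░░░░

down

○●░░░░░░░░░░
◇●●●░░░░░░░░
●◇◇●░░░░░░░░
·●●○○○○○○░░░
◇··■◇○○●■░░░
■··○●·○◇◇░░░
○◇■●◇◇◆··░░░
○○○○◇●●·●░░░
░░░░○■●○●░░░
░░░░░░░░░░░░
░░░░░░░░░░░░
░░░░░░░░░░░░

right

●░░░░░░░░░░░
●●●░░░░░░░░░
◇◇●░░░░░░░░░
●●○○○○○○░░░░
··■◇○○●■●░░░
··○●·○◇◇·░░░
◇■●◇◇·◆·●░░░
○○○◇●●·●○░░░
░░░○■●○●·░░░
░░░░░░░░░░░░
░░░░░░░░░░░░
░░░░░░░░░░░░

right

░░░░░░░░░░░░
●●░░░░░░░░░░
◇●░░░░░░░░░░
●○○○○○○░░░░░
·■◇○○●■●◇░░░
·○●·○◇◇·○░░░
■●◇◇··◆●○░░░
○○◇●●·●○○░░░
░░○■●○●·■░░░
░░░░░░░░░░░░
░░░░░░░░░░░░
░░░░░░░░░░░░

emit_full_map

●●■○·○■░░░░░░░░░
○●○··■●░░░░░░░░░
◇■○○○○●░░░░░░░░░
○··■○◇●●●░░░░░░░
○●○●·●◇◇●░░░░░░░
○●·○○·●●○○○○○○░░
●○○○○◇··■◇○○●■●◇
○○◇○■■··○●·○◇◇·○
░░░░·○◇■●◇◇··◆●○
░░░░·○○○○◇●●·●○○
░░░░░░░░░○■●○●·■


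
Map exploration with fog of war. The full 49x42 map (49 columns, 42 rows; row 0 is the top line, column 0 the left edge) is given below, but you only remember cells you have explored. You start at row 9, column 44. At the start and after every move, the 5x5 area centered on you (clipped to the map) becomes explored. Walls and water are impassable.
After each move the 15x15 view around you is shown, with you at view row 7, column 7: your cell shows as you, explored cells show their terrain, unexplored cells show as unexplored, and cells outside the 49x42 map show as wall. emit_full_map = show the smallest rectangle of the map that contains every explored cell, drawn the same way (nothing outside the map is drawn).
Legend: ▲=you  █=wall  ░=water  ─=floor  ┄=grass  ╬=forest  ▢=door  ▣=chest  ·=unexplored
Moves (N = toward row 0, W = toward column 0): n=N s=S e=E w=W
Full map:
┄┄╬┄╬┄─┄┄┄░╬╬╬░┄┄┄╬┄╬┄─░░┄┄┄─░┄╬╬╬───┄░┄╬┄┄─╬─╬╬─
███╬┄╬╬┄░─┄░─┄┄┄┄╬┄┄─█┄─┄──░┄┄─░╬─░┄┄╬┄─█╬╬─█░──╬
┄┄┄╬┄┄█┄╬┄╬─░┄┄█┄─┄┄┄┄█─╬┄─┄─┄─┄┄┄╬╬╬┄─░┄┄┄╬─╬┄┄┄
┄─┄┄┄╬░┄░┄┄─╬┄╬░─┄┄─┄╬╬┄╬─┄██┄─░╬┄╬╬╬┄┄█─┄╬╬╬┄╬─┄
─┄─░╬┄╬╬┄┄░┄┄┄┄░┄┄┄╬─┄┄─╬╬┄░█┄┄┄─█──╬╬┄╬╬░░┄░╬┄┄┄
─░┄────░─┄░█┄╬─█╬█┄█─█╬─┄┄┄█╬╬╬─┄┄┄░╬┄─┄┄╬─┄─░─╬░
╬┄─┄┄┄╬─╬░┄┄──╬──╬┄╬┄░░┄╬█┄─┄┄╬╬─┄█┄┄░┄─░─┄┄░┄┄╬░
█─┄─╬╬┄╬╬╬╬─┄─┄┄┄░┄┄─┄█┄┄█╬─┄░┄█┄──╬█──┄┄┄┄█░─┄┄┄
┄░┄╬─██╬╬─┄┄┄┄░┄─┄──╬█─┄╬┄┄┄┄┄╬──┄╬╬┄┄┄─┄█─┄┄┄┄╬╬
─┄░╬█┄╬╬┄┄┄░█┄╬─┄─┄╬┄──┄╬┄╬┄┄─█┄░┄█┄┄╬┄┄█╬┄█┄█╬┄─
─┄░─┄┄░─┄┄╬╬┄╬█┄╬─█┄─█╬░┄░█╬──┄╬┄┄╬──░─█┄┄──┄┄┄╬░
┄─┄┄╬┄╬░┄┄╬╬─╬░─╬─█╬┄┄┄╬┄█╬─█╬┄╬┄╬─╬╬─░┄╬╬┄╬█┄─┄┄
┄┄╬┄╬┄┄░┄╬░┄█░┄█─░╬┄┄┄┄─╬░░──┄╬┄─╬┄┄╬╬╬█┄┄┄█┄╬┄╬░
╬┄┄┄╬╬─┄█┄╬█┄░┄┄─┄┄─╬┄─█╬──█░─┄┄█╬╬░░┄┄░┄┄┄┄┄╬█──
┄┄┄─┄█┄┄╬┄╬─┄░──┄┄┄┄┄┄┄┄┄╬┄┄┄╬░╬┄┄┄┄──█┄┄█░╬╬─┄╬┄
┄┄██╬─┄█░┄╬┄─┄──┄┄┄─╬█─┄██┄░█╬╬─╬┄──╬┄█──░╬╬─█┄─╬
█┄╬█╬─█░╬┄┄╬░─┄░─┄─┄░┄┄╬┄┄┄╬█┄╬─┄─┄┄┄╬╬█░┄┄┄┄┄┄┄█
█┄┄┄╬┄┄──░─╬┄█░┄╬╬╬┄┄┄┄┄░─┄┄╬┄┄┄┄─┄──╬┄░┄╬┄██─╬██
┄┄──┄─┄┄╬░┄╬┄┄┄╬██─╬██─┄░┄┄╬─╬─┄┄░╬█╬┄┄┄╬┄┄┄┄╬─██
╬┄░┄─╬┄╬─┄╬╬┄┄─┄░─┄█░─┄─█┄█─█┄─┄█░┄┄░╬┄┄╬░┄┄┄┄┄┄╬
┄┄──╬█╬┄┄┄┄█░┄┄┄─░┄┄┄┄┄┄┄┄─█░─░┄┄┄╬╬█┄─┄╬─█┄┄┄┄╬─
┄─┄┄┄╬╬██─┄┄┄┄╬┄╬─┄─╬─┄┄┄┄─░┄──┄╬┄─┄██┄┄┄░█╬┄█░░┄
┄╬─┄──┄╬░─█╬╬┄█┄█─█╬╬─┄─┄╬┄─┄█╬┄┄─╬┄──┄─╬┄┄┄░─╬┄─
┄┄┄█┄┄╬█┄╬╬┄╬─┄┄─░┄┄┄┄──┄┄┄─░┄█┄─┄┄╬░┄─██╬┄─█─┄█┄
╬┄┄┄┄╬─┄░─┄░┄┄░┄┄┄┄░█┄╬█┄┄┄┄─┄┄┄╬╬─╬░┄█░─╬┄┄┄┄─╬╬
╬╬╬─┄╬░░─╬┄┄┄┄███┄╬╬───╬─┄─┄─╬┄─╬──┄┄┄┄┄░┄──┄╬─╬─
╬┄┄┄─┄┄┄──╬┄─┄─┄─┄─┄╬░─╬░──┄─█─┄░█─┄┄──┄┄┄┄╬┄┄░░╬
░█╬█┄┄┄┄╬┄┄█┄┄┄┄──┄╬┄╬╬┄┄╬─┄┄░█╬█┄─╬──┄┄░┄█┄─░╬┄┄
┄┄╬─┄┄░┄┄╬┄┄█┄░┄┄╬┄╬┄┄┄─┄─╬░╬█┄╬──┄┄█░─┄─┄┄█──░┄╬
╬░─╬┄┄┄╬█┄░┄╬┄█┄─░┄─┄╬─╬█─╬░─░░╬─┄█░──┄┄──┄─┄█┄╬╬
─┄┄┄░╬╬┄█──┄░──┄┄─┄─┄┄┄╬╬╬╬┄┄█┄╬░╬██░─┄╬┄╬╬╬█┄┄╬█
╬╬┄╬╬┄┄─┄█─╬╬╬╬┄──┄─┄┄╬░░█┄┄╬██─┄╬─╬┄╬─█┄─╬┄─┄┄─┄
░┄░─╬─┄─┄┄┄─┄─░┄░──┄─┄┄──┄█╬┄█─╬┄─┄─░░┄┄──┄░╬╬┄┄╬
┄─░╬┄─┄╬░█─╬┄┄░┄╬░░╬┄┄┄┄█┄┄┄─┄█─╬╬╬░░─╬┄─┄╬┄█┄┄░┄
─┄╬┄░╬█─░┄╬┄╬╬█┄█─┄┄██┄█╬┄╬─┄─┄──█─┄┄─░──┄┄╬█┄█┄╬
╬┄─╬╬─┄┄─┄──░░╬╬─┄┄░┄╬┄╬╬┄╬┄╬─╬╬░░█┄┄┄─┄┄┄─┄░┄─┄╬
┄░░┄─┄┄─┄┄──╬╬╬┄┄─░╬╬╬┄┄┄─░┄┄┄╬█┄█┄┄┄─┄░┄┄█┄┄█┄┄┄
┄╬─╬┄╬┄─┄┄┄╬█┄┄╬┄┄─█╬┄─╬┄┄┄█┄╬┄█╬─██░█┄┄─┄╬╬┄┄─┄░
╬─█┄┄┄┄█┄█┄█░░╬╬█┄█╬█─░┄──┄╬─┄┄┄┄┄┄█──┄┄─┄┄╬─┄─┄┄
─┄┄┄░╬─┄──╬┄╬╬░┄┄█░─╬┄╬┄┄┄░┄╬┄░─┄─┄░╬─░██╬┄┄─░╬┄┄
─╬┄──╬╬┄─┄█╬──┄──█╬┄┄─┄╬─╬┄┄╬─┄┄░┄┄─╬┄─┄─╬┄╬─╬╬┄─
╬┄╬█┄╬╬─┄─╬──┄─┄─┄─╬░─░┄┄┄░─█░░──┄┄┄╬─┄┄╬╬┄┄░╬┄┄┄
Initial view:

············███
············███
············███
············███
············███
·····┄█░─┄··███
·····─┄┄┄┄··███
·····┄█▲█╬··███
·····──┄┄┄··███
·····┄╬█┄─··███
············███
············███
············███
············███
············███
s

············███
············███
············███
············███
·····┄█░─┄··███
·····─┄┄┄┄··███
·····┄█┄█╬··███
·····──▲┄┄··███
·····┄╬█┄─··███
·····┄█┄╬┄··███
············███
············███
············███
············███
············███

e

···········████
···········████
···········████
···········████
····┄█░─┄··████
····─┄┄┄┄╬·████
····┄█┄█╬┄·████
····──┄▲┄╬·████
····┄╬█┄─┄·████
····┄█┄╬┄╬·████
···········████
···········████
···········████
···········████
···········████

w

············███
············███
············███
············███
·····┄█░─┄··███
·····─┄┄┄┄╬·███
·····┄█┄█╬┄·███
·····──▲┄┄╬·███
·····┄╬█┄─┄·███
·····┄█┄╬┄╬·███
············███
············███
············███
············███
············███

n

············███
············███
············███
············███
············███
·····┄█░─┄··███
·····─┄┄┄┄╬·███
·····┄█▲█╬┄·███
·····──┄┄┄╬·███
·····┄╬█┄─┄·███
·····┄█┄╬┄╬·███
············███
············███
············███
············███

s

············███
············███
············███
············███
·····┄█░─┄··███
·····─┄┄┄┄╬·███
·····┄█┄█╬┄·███
·····──▲┄┄╬·███
·····┄╬█┄─┄·███
·····┄█┄╬┄╬·███
············███
············███
············███
············███
············███

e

···········████
···········████
···········████
···········████
····┄█░─┄··████
····─┄┄┄┄╬·████
····┄█┄█╬┄·████
····──┄▲┄╬·████
····┄╬█┄─┄·████
····┄█┄╬┄╬·████
···········████
···········████
···········████
···········████
···········████


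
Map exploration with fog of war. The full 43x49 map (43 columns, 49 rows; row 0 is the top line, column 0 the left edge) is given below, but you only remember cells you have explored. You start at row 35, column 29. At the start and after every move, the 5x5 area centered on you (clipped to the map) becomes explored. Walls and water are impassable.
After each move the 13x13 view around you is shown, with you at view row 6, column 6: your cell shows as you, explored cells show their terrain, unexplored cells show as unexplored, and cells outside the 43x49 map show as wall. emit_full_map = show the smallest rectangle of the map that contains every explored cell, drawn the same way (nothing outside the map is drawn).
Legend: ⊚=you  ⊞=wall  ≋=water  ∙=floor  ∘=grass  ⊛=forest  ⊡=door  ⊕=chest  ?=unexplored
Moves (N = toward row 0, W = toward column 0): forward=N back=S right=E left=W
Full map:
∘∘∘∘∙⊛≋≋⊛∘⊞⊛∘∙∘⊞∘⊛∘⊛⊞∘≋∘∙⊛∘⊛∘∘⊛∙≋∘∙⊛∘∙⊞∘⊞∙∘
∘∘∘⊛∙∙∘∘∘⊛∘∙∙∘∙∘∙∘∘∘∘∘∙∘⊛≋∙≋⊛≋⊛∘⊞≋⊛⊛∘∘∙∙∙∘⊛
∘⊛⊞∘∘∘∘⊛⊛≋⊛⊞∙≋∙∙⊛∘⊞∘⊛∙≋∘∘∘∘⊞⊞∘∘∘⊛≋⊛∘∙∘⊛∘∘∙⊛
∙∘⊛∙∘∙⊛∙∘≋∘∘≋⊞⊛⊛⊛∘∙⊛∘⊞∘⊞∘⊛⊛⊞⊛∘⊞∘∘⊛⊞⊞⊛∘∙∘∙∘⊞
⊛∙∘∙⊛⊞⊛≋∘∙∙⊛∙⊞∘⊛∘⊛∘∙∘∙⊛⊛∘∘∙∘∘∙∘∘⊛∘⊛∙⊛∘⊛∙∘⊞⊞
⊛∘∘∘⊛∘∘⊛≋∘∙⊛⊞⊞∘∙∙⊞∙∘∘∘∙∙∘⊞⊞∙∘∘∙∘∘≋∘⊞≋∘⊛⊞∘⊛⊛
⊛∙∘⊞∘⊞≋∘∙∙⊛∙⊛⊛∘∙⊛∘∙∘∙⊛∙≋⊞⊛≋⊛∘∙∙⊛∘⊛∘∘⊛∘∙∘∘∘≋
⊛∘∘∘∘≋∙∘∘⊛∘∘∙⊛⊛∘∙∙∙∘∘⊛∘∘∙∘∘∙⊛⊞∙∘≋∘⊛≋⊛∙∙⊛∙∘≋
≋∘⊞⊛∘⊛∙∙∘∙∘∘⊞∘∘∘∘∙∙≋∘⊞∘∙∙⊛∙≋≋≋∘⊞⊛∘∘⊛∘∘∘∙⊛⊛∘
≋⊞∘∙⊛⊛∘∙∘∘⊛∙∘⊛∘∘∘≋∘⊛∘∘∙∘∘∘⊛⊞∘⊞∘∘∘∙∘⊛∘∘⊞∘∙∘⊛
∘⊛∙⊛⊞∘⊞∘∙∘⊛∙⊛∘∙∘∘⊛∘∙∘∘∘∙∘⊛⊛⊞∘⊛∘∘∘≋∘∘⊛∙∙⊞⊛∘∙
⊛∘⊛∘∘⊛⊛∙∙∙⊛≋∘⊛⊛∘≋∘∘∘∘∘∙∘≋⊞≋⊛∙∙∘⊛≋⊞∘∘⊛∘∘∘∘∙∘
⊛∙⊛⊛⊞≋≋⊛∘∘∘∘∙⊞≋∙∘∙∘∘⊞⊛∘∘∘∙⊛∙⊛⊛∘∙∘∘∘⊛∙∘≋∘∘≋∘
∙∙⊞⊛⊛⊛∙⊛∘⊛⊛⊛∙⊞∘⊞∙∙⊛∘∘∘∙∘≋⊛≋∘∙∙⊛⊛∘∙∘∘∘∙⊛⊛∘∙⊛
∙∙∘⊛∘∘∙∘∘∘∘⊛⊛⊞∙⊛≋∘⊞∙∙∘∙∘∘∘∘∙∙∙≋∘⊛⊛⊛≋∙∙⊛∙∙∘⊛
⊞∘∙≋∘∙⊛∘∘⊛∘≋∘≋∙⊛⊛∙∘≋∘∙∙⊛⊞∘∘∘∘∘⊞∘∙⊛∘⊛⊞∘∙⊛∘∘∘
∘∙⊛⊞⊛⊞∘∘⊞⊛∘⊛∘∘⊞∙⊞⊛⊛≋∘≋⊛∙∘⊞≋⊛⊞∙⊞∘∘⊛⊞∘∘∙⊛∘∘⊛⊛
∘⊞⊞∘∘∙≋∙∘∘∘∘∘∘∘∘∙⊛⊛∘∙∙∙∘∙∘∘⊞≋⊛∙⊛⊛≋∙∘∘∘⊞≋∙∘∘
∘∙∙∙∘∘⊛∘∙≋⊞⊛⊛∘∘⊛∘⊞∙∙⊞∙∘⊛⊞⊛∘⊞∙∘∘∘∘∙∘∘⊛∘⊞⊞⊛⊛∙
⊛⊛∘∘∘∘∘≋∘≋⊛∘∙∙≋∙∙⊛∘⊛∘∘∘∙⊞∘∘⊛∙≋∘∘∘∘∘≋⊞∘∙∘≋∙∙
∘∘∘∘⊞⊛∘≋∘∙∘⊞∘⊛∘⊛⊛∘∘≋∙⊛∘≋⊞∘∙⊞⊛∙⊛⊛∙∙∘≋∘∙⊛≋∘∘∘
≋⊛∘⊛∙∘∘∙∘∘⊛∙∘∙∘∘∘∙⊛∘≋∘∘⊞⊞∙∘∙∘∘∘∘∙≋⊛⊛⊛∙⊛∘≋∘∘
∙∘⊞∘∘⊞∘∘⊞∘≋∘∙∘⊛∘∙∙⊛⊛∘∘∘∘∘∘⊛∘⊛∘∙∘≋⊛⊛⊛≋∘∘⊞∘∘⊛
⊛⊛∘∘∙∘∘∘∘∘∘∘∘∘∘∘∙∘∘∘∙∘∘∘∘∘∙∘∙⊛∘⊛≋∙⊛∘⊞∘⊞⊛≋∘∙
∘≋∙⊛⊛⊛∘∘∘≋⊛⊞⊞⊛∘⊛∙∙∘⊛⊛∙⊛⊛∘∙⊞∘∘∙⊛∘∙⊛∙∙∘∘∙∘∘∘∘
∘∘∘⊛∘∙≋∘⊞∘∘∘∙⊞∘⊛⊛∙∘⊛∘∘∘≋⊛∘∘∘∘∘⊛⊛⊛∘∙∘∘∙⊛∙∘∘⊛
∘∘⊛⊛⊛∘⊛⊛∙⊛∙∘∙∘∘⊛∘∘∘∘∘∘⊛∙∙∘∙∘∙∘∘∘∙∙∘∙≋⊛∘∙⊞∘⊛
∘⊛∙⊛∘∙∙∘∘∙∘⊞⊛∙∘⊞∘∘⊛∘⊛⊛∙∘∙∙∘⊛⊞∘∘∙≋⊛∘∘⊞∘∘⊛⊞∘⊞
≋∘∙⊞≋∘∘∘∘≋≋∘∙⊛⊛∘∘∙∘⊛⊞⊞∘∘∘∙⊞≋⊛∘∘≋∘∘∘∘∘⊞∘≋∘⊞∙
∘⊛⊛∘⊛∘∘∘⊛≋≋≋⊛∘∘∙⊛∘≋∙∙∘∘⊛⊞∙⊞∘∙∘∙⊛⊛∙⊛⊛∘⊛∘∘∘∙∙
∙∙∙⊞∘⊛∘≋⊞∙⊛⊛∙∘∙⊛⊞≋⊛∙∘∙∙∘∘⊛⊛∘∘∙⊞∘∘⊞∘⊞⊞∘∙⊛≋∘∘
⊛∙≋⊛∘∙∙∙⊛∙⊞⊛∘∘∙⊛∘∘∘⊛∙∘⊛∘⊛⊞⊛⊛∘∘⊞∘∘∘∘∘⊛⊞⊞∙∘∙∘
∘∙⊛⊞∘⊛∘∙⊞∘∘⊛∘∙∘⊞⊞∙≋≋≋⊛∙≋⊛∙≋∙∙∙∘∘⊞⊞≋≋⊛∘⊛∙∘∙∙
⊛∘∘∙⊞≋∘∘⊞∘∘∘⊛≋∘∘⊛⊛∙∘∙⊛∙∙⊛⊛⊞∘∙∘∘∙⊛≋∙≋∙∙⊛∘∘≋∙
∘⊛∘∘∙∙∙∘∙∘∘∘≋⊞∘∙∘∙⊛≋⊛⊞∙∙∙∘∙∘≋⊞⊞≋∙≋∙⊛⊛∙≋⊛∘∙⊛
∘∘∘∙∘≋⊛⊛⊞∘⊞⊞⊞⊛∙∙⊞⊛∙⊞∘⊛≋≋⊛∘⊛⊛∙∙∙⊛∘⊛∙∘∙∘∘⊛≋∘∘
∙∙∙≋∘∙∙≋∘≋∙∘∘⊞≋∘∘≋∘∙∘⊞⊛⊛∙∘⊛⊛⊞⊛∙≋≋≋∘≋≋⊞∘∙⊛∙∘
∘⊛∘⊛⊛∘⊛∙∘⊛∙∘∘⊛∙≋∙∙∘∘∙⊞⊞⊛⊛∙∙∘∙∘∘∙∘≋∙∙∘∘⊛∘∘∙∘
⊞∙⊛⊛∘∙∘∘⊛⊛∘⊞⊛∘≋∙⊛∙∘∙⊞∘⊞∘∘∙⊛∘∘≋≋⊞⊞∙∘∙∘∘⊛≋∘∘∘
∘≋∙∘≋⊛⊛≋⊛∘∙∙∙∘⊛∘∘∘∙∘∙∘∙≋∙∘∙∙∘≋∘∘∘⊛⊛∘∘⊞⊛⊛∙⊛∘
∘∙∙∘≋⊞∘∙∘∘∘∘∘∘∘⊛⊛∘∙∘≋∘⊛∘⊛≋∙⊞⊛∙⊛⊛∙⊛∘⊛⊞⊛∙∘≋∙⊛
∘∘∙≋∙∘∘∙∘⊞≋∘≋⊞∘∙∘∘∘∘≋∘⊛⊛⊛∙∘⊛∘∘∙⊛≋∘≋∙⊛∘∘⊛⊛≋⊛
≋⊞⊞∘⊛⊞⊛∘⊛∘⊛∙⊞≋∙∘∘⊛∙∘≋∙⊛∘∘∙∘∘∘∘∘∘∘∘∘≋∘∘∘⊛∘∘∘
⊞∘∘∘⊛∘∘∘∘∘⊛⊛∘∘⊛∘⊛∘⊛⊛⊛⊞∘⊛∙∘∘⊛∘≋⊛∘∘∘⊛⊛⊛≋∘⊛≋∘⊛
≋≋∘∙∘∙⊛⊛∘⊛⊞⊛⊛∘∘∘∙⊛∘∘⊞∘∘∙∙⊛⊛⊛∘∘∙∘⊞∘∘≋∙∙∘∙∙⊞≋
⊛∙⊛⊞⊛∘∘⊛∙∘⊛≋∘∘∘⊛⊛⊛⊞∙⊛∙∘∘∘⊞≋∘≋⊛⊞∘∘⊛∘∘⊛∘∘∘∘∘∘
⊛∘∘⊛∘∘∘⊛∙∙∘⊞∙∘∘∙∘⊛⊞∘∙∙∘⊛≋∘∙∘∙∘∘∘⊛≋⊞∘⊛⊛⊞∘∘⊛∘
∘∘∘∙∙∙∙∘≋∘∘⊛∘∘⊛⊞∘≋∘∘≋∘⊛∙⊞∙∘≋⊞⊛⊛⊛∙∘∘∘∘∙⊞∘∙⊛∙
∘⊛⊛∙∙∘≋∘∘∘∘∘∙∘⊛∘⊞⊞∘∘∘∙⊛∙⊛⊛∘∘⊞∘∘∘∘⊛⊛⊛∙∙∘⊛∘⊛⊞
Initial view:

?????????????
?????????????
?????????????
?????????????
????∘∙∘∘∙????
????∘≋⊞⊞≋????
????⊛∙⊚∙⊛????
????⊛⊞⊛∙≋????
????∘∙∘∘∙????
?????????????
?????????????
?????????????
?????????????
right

?????????????
?????????????
?????????????
?????????????
???∘∙∘∘∙⊛????
???∘≋⊞⊞≋∙????
???⊛∙∙⊚⊛∘????
???⊛⊞⊛∙≋≋????
???∘∙∘∘∙∘????
?????????????
?????????????
?????????????
?????????????

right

?????????????
?????????????
?????????????
?????????????
??∘∙∘∘∙⊛≋????
??∘≋⊞⊞≋∙≋????
??⊛∙∙∙⊚∘⊛????
??⊛⊞⊛∙≋≋≋????
??∘∙∘∘∙∘≋????
?????????????
?????????????
?????????????
?????????????

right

?????????????
?????????????
?????????????
?????????????
?∘∙∘∘∙⊛≋∙????
?∘≋⊞⊞≋∙≋∙????
?⊛∙∙∙⊛⊚⊛∙????
?⊛⊞⊛∙≋≋≋∘????
?∘∙∘∘∙∘≋∙????
?????????????
?????????????
?????????????
?????????????

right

?????????????
?????????????
?????????????
?????????????
∘∙∘∘∙⊛≋∙≋????
∘≋⊞⊞≋∙≋∙⊛????
⊛∙∙∙⊛∘⊚∙∘????
⊛⊞⊛∙≋≋≋∘≋????
∘∙∘∘∙∘≋∙∙????
?????????????
?????????????
?????????????
?????????????

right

?????????????
?????????????
?????????????
?????????????
∙∘∘∙⊛≋∙≋∙????
≋⊞⊞≋∙≋∙⊛⊛????
∙∙∙⊛∘⊛⊚∘∙????
⊞⊛∙≋≋≋∘≋≋????
∙∘∘∙∘≋∙∙∘????
?????????????
?????????????
?????????????
?????????????

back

?????????????
?????????????
?????????????
∙∘∘∙⊛≋∙≋∙????
≋⊞⊞≋∙≋∙⊛⊛????
∙∙∙⊛∘⊛∙∘∙????
⊞⊛∙≋≋≋⊚≋≋????
∙∘∘∙∘≋∙∙∘????
????⊞∙∘∙∘????
?????????????
?????????????
?????????????
?????????????

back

?????????????
?????????????
∙∘∘∙⊛≋∙≋∙????
≋⊞⊞≋∙≋∙⊛⊛????
∙∙∙⊛∘⊛∙∘∙????
⊞⊛∙≋≋≋∘≋≋????
∙∘∘∙∘≋⊚∙∘????
????⊞∙∘∙∘????
????∘⊛⊛∘∘????
?????????????
?????????????
?????????????
?????????????

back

?????????????
∙∘∘∙⊛≋∙≋∙????
≋⊞⊞≋∙≋∙⊛⊛????
∙∙∙⊛∘⊛∙∘∙????
⊞⊛∙≋≋≋∘≋≋????
∙∘∘∙∘≋∙∙∘????
????⊞∙⊚∙∘????
????∘⊛⊛∘∘????
????∙⊛∘⊛⊞????
?????????????
?????????????
?????????????
?????????????

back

∙∘∘∙⊛≋∙≋∙????
≋⊞⊞≋∙≋∙⊛⊛????
∙∙∙⊛∘⊛∙∘∙????
⊞⊛∙≋≋≋∘≋≋????
∙∘∘∙∘≋∙∙∘????
????⊞∙∘∙∘????
????∘⊛⊚∘∘????
????∙⊛∘⊛⊞????
????≋∘≋∙⊛????
?????????????
?????????????
?????????????
?????????????

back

≋⊞⊞≋∙≋∙⊛⊛????
∙∙∙⊛∘⊛∙∘∙????
⊞⊛∙≋≋≋∘≋≋????
∙∘∘∙∘≋∙∙∘????
????⊞∙∘∙∘????
????∘⊛⊛∘∘????
????∙⊛⊚⊛⊞????
????≋∘≋∙⊛????
????∘∘∘≋∘????
?????????????
?????????????
?????????????
?????????????

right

⊞⊞≋∙≋∙⊛⊛?????
∙∙⊛∘⊛∙∘∙?????
⊛∙≋≋≋∘≋≋?????
∘∘∙∘≋∙∙∘?????
???⊞∙∘∙∘∘????
???∘⊛⊛∘∘⊞????
???∙⊛∘⊚⊞⊛????
???≋∘≋∙⊛∘????
???∘∘∘≋∘∘????
?????????????
?????????????
?????????????
?????????????

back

∙∙⊛∘⊛∙∘∙?????
⊛∙≋≋≋∘≋≋?????
∘∘∙∘≋∙∙∘?????
???⊞∙∘∙∘∘????
???∘⊛⊛∘∘⊞????
???∙⊛∘⊛⊞⊛????
???≋∘≋⊚⊛∘????
???∘∘∘≋∘∘????
????∘⊛⊛⊛≋????
?????????????
?????????????
?????????????
?????????????

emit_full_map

∘∙∘∘∙⊛≋∙≋∙?
∘≋⊞⊞≋∙≋∙⊛⊛?
⊛∙∙∙⊛∘⊛∙∘∙?
⊛⊞⊛∙≋≋≋∘≋≋?
∘∙∘∘∙∘≋∙∙∘?
?????⊞∙∘∙∘∘
?????∘⊛⊛∘∘⊞
?????∙⊛∘⊛⊞⊛
?????≋∘≋⊚⊛∘
?????∘∘∘≋∘∘
??????∘⊛⊛⊛≋

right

∙⊛∘⊛∙∘∙??????
∙≋≋≋∘≋≋??????
∘∙∘≋∙∙∘??????
??⊞∙∘∙∘∘?????
??∘⊛⊛∘∘⊞⊛????
??∙⊛∘⊛⊞⊛∙????
??≋∘≋∙⊚∘∘????
??∘∘∘≋∘∘∘????
???∘⊛⊛⊛≋∘????
?????????????
?????????????
?????????????
?????????????

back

∙≋≋≋∘≋≋??????
∘∙∘≋∙∙∘??????
??⊞∙∘∙∘∘?????
??∘⊛⊛∘∘⊞⊛????
??∙⊛∘⊛⊞⊛∙????
??≋∘≋∙⊛∘∘????
??∘∘∘≋⊚∘∘????
???∘⊛⊛⊛≋∘????
????∘≋∙∙∘????
?????????????
?????????????
?????????????
?????????????

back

∘∙∘≋∙∙∘??????
??⊞∙∘∙∘∘?????
??∘⊛⊛∘∘⊞⊛????
??∙⊛∘⊛⊞⊛∙????
??≋∘≋∙⊛∘∘????
??∘∘∘≋∘∘∘????
???∘⊛⊛⊚≋∘????
????∘≋∙∙∘????
????∘∘⊛∘∘????
?????????????
?????????????
?????????????
⊞⊞⊞⊞⊞⊞⊞⊞⊞⊞⊞⊞⊞

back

??⊞∙∘∙∘∘?????
??∘⊛⊛∘∘⊞⊛????
??∙⊛∘⊛⊞⊛∙????
??≋∘≋∙⊛∘∘????
??∘∘∘≋∘∘∘????
???∘⊛⊛⊛≋∘????
????∘≋⊚∙∘????
????∘∘⊛∘∘????
????⊞∘⊛⊛⊞????
?????????????
?????????????
⊞⊞⊞⊞⊞⊞⊞⊞⊞⊞⊞⊞⊞
⊞⊞⊞⊞⊞⊞⊞⊞⊞⊞⊞⊞⊞

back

??∘⊛⊛∘∘⊞⊛????
??∙⊛∘⊛⊞⊛∙????
??≋∘≋∙⊛∘∘????
??∘∘∘≋∘∘∘????
???∘⊛⊛⊛≋∘????
????∘≋∙∙∘????
????∘∘⊚∘∘????
????⊞∘⊛⊛⊞????
????∘∘∘∙⊞????
?????????????
⊞⊞⊞⊞⊞⊞⊞⊞⊞⊞⊞⊞⊞
⊞⊞⊞⊞⊞⊞⊞⊞⊞⊞⊞⊞⊞
⊞⊞⊞⊞⊞⊞⊞⊞⊞⊞⊞⊞⊞

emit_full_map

∘∙∘∘∙⊛≋∙≋∙??
∘≋⊞⊞≋∙≋∙⊛⊛??
⊛∙∙∙⊛∘⊛∙∘∙??
⊛⊞⊛∙≋≋≋∘≋≋??
∘∙∘∘∙∘≋∙∙∘??
?????⊞∙∘∙∘∘?
?????∘⊛⊛∘∘⊞⊛
?????∙⊛∘⊛⊞⊛∙
?????≋∘≋∙⊛∘∘
?????∘∘∘≋∘∘∘
??????∘⊛⊛⊛≋∘
???????∘≋∙∙∘
???????∘∘⊚∘∘
???????⊞∘⊛⊛⊞
???????∘∘∘∙⊞
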